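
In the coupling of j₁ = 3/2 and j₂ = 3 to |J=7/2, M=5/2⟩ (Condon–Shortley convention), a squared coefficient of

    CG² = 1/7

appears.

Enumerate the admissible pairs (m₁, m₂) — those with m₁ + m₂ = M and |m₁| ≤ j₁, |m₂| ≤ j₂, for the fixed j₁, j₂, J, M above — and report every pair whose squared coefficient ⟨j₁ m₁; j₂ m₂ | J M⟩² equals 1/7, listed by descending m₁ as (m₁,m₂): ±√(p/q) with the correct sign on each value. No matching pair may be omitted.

(1/2,2): −√(1/7)

Admissible pairs with m₁+m₂ = M = 5/2: (-1/2,3), (1/2,2), (3/2,1)
  (m₁,m₂)=(3/2,1): CG² = 10/21, CG = +√(10/21)
  (m₁,m₂)=(1/2,2): CG² = 1/7, CG = −√(1/7)   ← matches the target
  (m₁,m₂)=(-1/2,3): CG² = 8/21, CG = −√(8/21)
Pairs with CG² = 1/7: (1/2,2): −√(1/7)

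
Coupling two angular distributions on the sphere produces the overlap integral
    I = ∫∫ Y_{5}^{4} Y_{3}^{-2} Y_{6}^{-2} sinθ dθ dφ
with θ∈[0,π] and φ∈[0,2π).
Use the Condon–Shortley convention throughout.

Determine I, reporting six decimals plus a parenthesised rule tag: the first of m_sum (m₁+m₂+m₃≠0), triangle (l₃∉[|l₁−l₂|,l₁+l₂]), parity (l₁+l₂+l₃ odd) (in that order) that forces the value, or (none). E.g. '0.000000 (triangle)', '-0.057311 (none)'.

-0.139560 (none)

Checks pass: Σm=0; 14 even; l₃=6∈[2,8].
(2·5+1)(2·3+1)(2·6+1) = 1001
Δ: 2! 8! 4! / 15! → 1/675675
sum: t=0:+1/8640 t=1:−1/2304 t=2:+1/8640 = -7/34560
3j²(5 3 6; 0 0 0) = Δ·Π!·Σ² = 7/429  (sign -1)
sum: t=0:+1/60480 t=1:−1/967680 = 1/64512
3j²(5 3 6; 4 -2 -2) = Δ·Π!·Σ² = 15/1001  (sign +1)
combine: 4πI² = 1001·7/429·15/1001 = 35/143
take √, sign -1: I = -0.13956004
No selection rule forces the value: the integral is nonzero (none).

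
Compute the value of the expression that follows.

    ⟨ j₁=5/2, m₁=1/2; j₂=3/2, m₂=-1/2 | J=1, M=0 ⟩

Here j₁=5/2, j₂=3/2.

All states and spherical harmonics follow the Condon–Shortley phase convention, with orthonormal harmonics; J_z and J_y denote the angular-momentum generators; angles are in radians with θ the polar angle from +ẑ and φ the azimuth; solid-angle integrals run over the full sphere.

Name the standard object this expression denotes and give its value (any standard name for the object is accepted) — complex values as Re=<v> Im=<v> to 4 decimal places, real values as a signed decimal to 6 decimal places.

This is a Clebsch–Gordan (vector-coupling) coefficient.
√[3·3!2!0!/6! · 3!2!1!2!1!1!] = √(6/5)
  +(−1)^1/∏(1,2,1,0,1,0)! = -1/2  (running -1/2)
⟨..|..⟩ = √(6/5)·(-1/2) = -0.547723

Clebsch–Gordan coefficient, −√(3/10) ≈ -0.547723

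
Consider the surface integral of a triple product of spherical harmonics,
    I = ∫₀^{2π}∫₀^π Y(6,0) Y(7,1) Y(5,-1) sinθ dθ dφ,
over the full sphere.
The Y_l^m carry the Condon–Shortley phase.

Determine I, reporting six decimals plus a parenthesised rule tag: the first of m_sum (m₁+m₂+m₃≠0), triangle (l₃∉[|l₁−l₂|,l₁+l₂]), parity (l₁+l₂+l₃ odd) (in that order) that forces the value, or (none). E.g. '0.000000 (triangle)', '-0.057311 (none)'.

Rules hold: Σm=0, L=18 even, 1≤5≤13.
N = 13·15·11 = 2145
Δ = 8!·4!·6!/19! = 1/174594420
Racah Σ t=2..6: t=2:+1/4147200 t=3:−1/207360 t=4:+1/82944 t=5:−1/207360 t=6:+1/4147200 = 1/345600
⇒ 3j(6 7 5; 0 0 0)² = 420/46189, sgn -1
Racah Σ t=2..6: t=2:+1/24883200 t=3:−1/518400 t=4:+1/110592 t=5:−1/155520 t=6:+1/1658880 = 11/8294400
⇒ 3j(6 7 5; 0 1 -1)² = 11/4199, sgn +1
4πI² = N·(3j₀)²·(3jₘ)² = 69300/1356277
I = -1·√(0.0510958/4π) = -0.06376575
No selection rule forces the value: the integral is nonzero (none).

-0.063766 (none)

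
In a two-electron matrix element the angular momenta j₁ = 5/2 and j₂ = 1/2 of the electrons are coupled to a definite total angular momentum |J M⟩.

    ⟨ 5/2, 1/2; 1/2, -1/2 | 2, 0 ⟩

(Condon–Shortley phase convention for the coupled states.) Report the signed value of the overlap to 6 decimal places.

+√(1/2) ≈ +0.707107

triangle: 1!*4!*0!/6! = 24/720
(j±m)!: 3!*2!*0!*1!*2!*2! = 48
prefactor² = (2J+1)*Δ*N² = 8
  k=0: +1/(0!*1!*2!*0!*2!*0!) = 1/4
Σ = 1/4  ⇒  CG² = 8*(1/4)² = 1/2
CG = +√(1/2) = +0.707107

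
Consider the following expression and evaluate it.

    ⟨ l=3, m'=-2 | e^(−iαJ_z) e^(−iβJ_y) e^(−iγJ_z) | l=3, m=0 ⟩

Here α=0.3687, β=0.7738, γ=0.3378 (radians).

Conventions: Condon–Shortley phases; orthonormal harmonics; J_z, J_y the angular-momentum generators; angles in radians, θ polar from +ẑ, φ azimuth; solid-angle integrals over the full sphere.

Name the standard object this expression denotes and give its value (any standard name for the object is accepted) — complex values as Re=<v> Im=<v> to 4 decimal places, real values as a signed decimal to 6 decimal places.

Wigner D-matrix element, Re=0.3541 Im=0.3216

This is a Wigner D-matrix element — the rotation-matrix element ⟨l m'| R(α,β,γ) |l m⟩ in the angular-momentum basis.
Split into d^3_{-2,0}(β=0.7738) × two z-phases.
c=cos(0.773800/2)=0.926083, s=sin(0.773800/2)=0.377319; N=√[1·120·6·6]=65.726707
The bounds max(0,m−m')=2 and min(l+m,l−m')=3 give 2 terms
  k=2: (−1)^0·65.7267/(12)·0.9261^4·0.3773^2 = +0.573560
  k=3: (−1)^1·65.7267/(12)·0.9261^2·0.3773^4 = -0.095213
d^3_{-2,0}(0.7738) = +0.573560 -0.095213 = +0.478347
Attach z-rotation phases: D = e^{-i(-2)(0.3687)}·(+0.478347)·e^{-i(0)(0.3378)} = +0.354082+0.321624i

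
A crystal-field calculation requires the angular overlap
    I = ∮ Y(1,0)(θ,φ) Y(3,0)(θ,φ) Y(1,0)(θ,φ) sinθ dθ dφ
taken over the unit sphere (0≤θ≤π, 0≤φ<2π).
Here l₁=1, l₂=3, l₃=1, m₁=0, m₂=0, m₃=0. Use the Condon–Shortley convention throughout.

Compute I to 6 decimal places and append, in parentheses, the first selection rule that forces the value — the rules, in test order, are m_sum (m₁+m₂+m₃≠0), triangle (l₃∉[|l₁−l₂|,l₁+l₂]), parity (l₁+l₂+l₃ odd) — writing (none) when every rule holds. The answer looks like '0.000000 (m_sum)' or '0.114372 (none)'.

triangle: need 2≤l₃≤4, have 1; I=0

0.000000 (triangle)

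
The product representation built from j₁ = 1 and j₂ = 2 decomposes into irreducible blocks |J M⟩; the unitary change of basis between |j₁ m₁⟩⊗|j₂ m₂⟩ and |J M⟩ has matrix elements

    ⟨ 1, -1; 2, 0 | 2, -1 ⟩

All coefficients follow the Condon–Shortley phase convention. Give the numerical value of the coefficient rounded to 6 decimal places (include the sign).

-0.707107  (= −√(1/2))

j₁+j₂−J=1  J+j₁−j₂=1  J−j₁+j₂=3  j₁+j₂+J+1=6
(j₁±m₁, j₂±m₂, J±M) = (0,2,2,2,1,3)
P² = 2
sum k=1..1:
  [1] −1/2 = -1/2
S = -1/2
C² = P²·S² = 1/2 ; C = -0.707107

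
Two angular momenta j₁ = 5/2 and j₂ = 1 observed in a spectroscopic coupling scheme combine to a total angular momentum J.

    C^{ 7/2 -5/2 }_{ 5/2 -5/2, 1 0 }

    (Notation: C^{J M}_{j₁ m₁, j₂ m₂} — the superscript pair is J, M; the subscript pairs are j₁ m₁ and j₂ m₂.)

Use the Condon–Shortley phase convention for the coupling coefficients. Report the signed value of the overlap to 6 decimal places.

+√(2/7) ≈ +0.534522

triangle: 0!×5!×2!/8! = 240/40320
(j±m)!: 0!×5!×1!×1!×1!×6! = 86400
prefactor² = (2J+1)×Δ×N² = 28800/7
  k=0: +1/(0!×0!×5!×1!×0!×1!) = 1/120
Σ = 1/120  ⇒  CG² = 28800/7×(1/120)² = 2/7
CG = +√(2/7) = +0.534522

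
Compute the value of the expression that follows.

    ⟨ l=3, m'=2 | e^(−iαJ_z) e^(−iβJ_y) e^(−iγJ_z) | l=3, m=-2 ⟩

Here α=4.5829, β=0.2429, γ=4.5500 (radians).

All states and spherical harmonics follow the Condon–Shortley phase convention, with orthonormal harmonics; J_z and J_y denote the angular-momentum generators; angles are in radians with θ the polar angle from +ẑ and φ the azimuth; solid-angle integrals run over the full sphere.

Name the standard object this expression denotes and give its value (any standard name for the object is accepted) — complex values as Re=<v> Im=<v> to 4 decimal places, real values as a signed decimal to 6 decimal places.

This is a Wigner D-matrix element — the rotation-matrix element ⟨l m'| R(α,β,γ) |l m⟩ in the angular-momentum basis.
First d^3_{2,-2}(β=0.2429), then the phase factors e^{-i(2)α} and e^{-i(-2)γ}:
With c≡cos(β/2)=0.992634 and s≡sin(β/2)=0.121152, N=[120·1·1·120]^{1/2}=120.000000
Admissible k: 0..1 (factorial args all ≥0)
  k=0: (−1)^4·120.0000/(24)·0.9926^2·0.1212^4 = +0.001061
  k=1: (−1)^5·120.0000/(120)·0.9926^0·0.1212^6 = -0.000003
d^3_{2,-2}(0.2429) = +0.001061 -0.000003 = +0.001058
Attach z-rotation phases: D = e^{-i(2)(4.5829)}·(+0.001058)·e^{-i(-2)(4.5500)} = +0.001056-0.000070i

Wigner D-matrix element, Re=0.0011 Im=-0.0001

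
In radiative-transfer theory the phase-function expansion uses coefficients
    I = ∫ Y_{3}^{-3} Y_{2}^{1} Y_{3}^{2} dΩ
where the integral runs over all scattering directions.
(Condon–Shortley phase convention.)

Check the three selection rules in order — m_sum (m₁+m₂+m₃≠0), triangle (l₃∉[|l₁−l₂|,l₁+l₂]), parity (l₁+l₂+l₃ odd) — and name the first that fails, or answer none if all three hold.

m₁+m₂+m₃ = -3 + 1 + 2 = 0  ✓
triangle: |3−2|=1 ≤ l₃=3 ≤ 3+2=5  ✓
parity: l₁+l₂+l₃ = 8 is even  ✓

none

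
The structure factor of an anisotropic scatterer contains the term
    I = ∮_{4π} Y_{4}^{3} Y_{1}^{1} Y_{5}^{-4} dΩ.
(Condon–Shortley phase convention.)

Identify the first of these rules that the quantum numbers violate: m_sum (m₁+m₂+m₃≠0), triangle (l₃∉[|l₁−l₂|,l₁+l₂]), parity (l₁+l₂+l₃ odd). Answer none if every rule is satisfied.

none

Σmᵢ = 0  ✓
l₃∈[|l₁−l₂|,l₁+l₂]=[3,5], have l₃=5  ✓
Σlᵢ = 10 ⇒ even  ✓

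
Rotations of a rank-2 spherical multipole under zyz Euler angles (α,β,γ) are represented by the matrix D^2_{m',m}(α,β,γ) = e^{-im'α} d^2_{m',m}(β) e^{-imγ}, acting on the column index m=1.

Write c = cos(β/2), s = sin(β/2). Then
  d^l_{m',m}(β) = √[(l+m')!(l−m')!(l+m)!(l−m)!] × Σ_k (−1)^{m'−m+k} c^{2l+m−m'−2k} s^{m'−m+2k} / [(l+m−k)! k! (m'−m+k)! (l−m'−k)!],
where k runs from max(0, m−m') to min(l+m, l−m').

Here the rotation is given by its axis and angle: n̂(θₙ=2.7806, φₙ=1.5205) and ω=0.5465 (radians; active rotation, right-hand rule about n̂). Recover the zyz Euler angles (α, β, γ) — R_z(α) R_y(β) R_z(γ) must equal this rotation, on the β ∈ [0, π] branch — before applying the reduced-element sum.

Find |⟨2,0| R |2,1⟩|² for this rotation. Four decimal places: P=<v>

P=0.0521

Axis–angle → zyz. n̂ = (sinθₙcosφₙ, sinθₙsinφₙ, cosθₙ) = (+0.017757, +0.352756, -0.935547), ω = 0.5465.
R = I cosω + sinω [n̂]ₓ + (1−cosω) n̂n̂ᵀ gives
  R = [+0.854395, +0.487116, +0.180908; -0.485291, +0.872473, -0.057296; -0.185747, -0.038839, +0.981830]
β = atan2(√(R₁₃²+R₂₃²), R₃₃) = 0.190922; α = atan2(R₂₃, R₁₃) mod 2π = 5.976465; γ = atan2(R₃₂, −R₃₁) mod 2π = 6.077057
First d^2_{0,1}(β=0.1909), then the phase factors e^{-i(0)α} and e^{-i(1)γ}:
Half-angle: c=0.995447, s=0.095316. N=√(2·2·6·1)=4.898979
Admissible k: 1..2 (factorial args all ≥0)
  k=1: (−1)^0·4.8990/(2)·0.9954^3·0.0953^1 = +0.230302
  k=2: (−1)^1·4.8990/(2)·0.9954^1·0.0953^3 = -0.002112
d^2_{0,1}(0.1909) = +0.230302 -0.002112 = +0.228190
|D^2_{0,1}|² = |d^2_{0,1}(β)|² = (+0.228190)² = 0.052071 (the z-rotation phases have unit modulus)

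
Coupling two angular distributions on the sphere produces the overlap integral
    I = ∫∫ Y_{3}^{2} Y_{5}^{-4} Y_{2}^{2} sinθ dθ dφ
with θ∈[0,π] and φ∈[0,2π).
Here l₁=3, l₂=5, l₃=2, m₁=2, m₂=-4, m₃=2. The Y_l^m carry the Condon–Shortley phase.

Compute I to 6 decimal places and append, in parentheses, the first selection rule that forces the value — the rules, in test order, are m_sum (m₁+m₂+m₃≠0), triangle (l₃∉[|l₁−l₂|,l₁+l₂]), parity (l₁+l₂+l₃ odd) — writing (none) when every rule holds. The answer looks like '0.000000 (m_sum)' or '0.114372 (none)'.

Rules hold: Σm=0, L=10 even, 2≤2≤8.
N = 7·11·5 = 385
Δ = 6!·0!·4!/11! = 1/2310
Racah Σ t=3..3: t=3:−1/144 = -1/144
⇒ 3j(3 5 2; 0 0 0)² = 10/231, sgn -1
Racah Σ t=1..1: t=1:−1/2880 = -1/2880
⇒ 3j(3 5 2; 2 -4 2)² = 3/55, sgn -1
4πI² = N·(3j₀)²·(3jₘ)² = 10/11
I = +1·√(0.909091/4π) = 0.26896683
No selection rule forces the value: the integral is nonzero (none).

0.268967 (none)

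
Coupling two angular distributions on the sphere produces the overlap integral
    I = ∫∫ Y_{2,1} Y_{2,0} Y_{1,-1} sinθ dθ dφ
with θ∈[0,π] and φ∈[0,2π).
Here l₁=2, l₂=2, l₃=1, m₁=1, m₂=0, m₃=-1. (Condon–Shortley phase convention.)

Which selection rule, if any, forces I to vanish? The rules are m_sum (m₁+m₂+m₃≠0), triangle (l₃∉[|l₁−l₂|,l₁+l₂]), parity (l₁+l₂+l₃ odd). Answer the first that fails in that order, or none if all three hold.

azimuthal sum: 1 + 0 − 1 = 0  ✓
0 ≤ 1 ≤ 4 (triangle on l)  ✓
L = 2 + 2 + 1 = 5 (odd)  ✗

parity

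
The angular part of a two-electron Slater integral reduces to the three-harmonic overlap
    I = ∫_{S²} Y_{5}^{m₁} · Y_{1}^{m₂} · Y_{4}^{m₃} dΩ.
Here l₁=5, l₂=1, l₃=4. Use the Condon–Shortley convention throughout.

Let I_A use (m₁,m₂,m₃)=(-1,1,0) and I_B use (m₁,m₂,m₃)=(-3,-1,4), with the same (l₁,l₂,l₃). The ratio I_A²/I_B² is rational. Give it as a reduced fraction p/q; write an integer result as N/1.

15/1

Same 5,1,4: normalisation and zero-m 3j drop out of the ratio.
A: Δ: 2! 8! 0! / 11! → 1/495; sum: t=2:+1/1152 = 1/1152; 3j²(5 1 4; -1 1 0) = Δ·Π!·Σ² = 1/33  (sign +1)
B: Δ: 2! 8! 0! / 11! → 1/495; sum: t=0:+1/80640 = 1/80640; 3j²(5 1 4; -3 -1 4) = Δ·Π!·Σ² = 1/495  (sign +1)
I_A²/I_B² = (1/33)/(1/495) = 15/1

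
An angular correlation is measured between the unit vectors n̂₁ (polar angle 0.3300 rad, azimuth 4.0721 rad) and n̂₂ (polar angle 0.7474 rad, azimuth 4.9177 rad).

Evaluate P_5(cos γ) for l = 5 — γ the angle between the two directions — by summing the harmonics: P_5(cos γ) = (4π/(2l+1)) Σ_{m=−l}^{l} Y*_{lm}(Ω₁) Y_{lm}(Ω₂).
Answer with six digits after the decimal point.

Summing Y*_{l m}(θ₁,φ₁)·Y_{l m}(θ₂,φ₂) over m ∈ [−5, 5]; prefactor 4π/(2·5+1) = 1.142397:
  m=-5: (0.000099, 0.001655) × (0.057619, 0.034872) = (-0.000052, 0.000099)  (running Σ = (-0.000052, 0.000099))
  m=-4: (-0.012802, -0.008396) × (0.156574, -0.168221) = (-0.003417, 0.000839)  (running Σ = (-0.003469, 0.000938))
  m=-3: (0.078007, -0.028481) × (-0.241134, -0.340687) = (-0.028513, -0.019708)  (running Σ = (-0.031982, -0.018770))
  m=-2: (-0.081177, 0.271814) × (-0.323266, 0.140741) = (-0.012013, -0.099293)  (running Σ = (-0.043996, -0.118064))
  m=-1: (-0.328090, -0.440393) × (-0.020151, -0.096764) = (-0.036003, 0.040622)  (running Σ = (-0.079999, -0.077442))
  m=0: (0.311386, -0.000000) × (-0.379564, 0.000000) = (-0.118191, 0.000000)  (running Σ = (-0.198189, -0.077442))
  m=1: (0.328090, -0.440393) × (0.020151, -0.096764) = (-0.036003, -0.040622)  (running Σ = (-0.234193, -0.118064))
  m=2: (-0.081177, -0.271814) × (-0.323266, -0.140741) = (-0.012013, 0.099293)  (running Σ = (-0.246206, -0.018770))
  m=3: (-0.078007, -0.028481) × (0.241134, -0.340687) = (-0.028513, 0.019708)  (running Σ = (-0.274719, 0.000938))
  m=4: (-0.012802, 0.008396) × (0.156574, 0.168221) = (-0.003417, -0.000839)  (running Σ = (-0.278136, 0.000099))
  m=5: (-0.000099, 0.001655) × (-0.057619, 0.034872) = (-0.000052, -0.000099)  (running Σ = (-0.278188, 0.000000))
Total Σ_m = (-0.278188, 0.000000). Multiply by 1.142397: (-0.317801, 0.000000). P_5(cos γ) = -0.317801

-0.317801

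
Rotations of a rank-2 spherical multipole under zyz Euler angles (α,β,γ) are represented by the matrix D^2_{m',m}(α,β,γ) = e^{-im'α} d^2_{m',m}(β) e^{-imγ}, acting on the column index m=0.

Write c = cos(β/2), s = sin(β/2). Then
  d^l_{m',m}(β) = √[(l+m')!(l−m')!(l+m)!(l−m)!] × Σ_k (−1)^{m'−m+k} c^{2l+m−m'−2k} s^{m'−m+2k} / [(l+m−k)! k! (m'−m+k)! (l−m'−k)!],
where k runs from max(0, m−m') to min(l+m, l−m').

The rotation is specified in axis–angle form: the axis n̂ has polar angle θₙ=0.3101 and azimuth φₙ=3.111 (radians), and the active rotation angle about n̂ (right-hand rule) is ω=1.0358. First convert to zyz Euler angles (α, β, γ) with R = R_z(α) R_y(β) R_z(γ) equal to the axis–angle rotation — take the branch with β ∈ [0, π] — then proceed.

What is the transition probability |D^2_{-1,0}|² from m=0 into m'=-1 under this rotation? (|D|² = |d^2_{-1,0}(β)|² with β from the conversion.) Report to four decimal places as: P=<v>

P=0.1219

Axis–angle → zyz. n̂ = (sinθₙcosφₙ, sinθₙsinφₙ, cosθₙ) = (-0.305011, +0.009334, +0.952303), ω = 1.0358.
R = I cosω + sinω [n̂]ₓ + (1−cosω) n̂n̂ᵀ gives
  R = [+0.555439, -0.820634, -0.134344; +0.817843, +0.509881, +0.266749; -0.150404, -0.258035, +0.954357]
β = atan2(√(R₁₃²+R₂₃²), R₃₃) = 0.303298; α = atan2(R₂₃, R₁₃) mod 2π = 2.037348; γ = atan2(R₃₂, −R₃₁) mod 2π = 5.240126
D^2_{-1,0}(2.0373,0.3033,5.2401) = e^{-i·-1·2.0373}·d^2_{-1,0}(0.3033)·e^{-i·0·5.2401}. Compute d first:
c=cos(0.303298/2)=0.988523, s=sin(0.303298/2)=0.151068; N=√[1·6·2·2]=4.898979
k: max(0,(0)−(-1))=1 … min(2+(0),2−(-1))=2
  k=1: (−1)^0·4.8990/(2)·0.9885^3·0.1511^1 = +0.357446
  k=2: (−1)^1·4.8990/(2)·0.9885^1·0.1511^3 = -0.008348
d^2_{-1,0}(0.3033) = +0.357446 -0.008348 = +0.349098
|D^2_{-1,0}|² = |d^2_{-1,0}(β)|² = (+0.349098)² = 0.121869 (the z-rotation phases have unit modulus)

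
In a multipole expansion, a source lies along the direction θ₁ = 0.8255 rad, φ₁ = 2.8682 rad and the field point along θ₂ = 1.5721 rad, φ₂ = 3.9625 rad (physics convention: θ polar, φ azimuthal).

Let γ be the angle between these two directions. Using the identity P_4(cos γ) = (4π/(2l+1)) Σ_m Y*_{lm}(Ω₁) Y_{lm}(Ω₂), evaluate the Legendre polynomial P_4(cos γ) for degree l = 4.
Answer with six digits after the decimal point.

Expand P_4 via completeness: Σ_{m} conj(Y_{4,m}) at Ω₁ times Y_{4,m} at Ω₂ —
  term(m=-4) = -0.018789+0.053939i   from Y*(Ω₁)=+0.059284-0.114650i, Y(Ω₂)=-0.438075+0.062645i
  term(m=-3) = +0.000544-0.000077i   from Y*(Ω₁)=-0.229798+0.246365i, Y(Ω₂)=-0.001270-0.001025i
  term(m=-2) = +0.077700+0.109345i   from Y*(Ω₁)=+0.342531-0.208495i, Y(Ω₂)=+0.023737+0.333675i
  term(m=-1) = +0.000044-0.000085i   from Y*(Ω₁)=-0.049852+0.013979i, Y(Ω₂)=-0.001261+0.001354i
  term(m=+0) = -0.113945-0.000000i   from Y*(Ω₁)=-0.359050-0.000000i, Y(Ω₂)=+0.317351+0.000000i
  term(m=+1) = +0.000044+0.000085i   from Y*(Ω₁)=+0.049852+0.013979i, Y(Ω₂)=+0.001261+0.001354i
  term(m=+2) = +0.077700-0.109345i   from Y*(Ω₁)=+0.342531+0.208495i, Y(Ω₂)=+0.023737-0.333675i
  term(m=+3) = +0.000544+0.000077i   from Y*(Ω₁)=+0.229798+0.246365i, Y(Ω₂)=+0.001270-0.001025i
  term(m=+4) = -0.018789-0.053939i   from Y*(Ω₁)=+0.059284+0.114650i, Y(Ω₂)=-0.438075-0.062645i
Σ over m = +0.005055+0.000000i; ×(4π/9) → +0.007058+0.000000i. Real part: 0.007058

0.007058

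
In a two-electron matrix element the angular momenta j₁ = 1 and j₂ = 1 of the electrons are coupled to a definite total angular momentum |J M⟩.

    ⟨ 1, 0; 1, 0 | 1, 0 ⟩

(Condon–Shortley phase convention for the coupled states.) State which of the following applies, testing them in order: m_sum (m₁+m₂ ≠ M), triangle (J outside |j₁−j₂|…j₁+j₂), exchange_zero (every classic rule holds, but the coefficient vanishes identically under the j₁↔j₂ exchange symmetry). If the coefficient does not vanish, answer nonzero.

exchange_zero

m-sum: m₁+m₂ = 0+0 = 0, M = 0  ✓
triangle: |j₁−j₂| = 0 ≤ J = 1 ≤ j₁+j₂ = 2  ✓
exchange: j₁=j₂ and m₁=m₂, and (−1)^(j₁+j₂−J) = (−1)^1 = −1 forces ⟨j₁m₁;j₂m₂|JM⟩ = −⟨j₂m₂;j₁m₁|JM⟩ = −⟨j₁m₁;j₂m₂|JM⟩ ⇒ the coefficient vanishes identically
Racah sum check: Σ_k collapses to 0 ⇒ CG = 0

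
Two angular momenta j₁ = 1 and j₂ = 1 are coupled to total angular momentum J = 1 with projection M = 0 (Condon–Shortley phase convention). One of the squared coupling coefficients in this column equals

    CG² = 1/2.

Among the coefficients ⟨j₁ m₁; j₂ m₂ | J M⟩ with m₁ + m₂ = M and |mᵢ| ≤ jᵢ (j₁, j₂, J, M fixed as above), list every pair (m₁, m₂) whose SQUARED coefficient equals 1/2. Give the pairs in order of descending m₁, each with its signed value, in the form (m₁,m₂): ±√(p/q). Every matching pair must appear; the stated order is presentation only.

Admissible pairs with m₁+m₂ = M = 0: (-1,1), (0,0), (1,-1)
  (m₁,m₂)=(1,-1): CG² = 1/2, CG = +√(1/2)   ← matches the target
  (m₁,m₂)=(0,0): CG² = 0/1, CG = 0
  (m₁,m₂)=(-1,1): CG² = 1/2, CG = −√(1/2)   ← matches the target
Pairs with CG² = 1/2: (1,-1): +√(1/2); (-1,1): −√(1/2)

(1,-1): +√(1/2); (-1,1): −√(1/2)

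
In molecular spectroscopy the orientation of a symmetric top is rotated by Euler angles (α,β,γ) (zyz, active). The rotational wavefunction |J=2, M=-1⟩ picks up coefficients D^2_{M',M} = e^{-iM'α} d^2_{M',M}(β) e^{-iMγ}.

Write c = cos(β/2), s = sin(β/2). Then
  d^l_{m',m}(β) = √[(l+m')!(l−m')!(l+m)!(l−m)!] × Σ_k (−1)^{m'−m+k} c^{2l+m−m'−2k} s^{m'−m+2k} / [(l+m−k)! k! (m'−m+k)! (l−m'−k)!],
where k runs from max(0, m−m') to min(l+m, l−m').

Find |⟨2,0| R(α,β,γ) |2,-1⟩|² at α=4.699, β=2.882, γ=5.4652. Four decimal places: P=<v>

D^2_{0,-1}(4.6990,2.8820,5.4652) = e^{-i·0·4.6990}·d^2_{0,-1}(2.8820)·e^{-i·-1·5.4652}. Compute d first:
Half-angle: c=0.129432, s=0.991588. N=√(2·2·1·6)=4.898979
Admissible k: 0..1 (factorial args all ≥0)
  k=0: (−1)^1·4.8990/(2)·0.1294^3·0.9916^1 = -0.005267
  k=1: (−1)^2·4.8990/(2)·0.1294^1·0.9916^3 = +0.309109
d^2_{0,-1}(2.8820) = -0.005267 +0.309109 = +0.303843
|D^2_{0,-1}|² = |d^2_{0,-1}(β)|² = (+0.303843)² = 0.092320 (the z-rotation phases have unit modulus)

P=0.0923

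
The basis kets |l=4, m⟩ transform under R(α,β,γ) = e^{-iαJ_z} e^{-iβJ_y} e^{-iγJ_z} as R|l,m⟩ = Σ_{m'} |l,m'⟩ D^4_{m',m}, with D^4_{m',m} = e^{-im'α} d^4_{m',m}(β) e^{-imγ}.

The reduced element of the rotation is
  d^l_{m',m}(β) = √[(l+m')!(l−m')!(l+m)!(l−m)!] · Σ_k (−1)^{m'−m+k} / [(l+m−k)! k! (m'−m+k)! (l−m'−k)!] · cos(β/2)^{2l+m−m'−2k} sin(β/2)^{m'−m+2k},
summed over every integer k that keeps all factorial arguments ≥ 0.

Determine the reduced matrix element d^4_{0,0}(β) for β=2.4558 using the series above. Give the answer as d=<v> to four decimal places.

d=-0.3016

d^4_{0,0}(β=2.4558) via the finite sum:
Half-angle: c=0.336216, s=0.941785. N=√(24·24·24·24)=576.000000
Admissible k: 0..4 (factorial args all ≥0)
  k=0: (−1)^0·576.0000/(576)·0.3362^8·0.9418^0 = +0.000163
  k=1: (−1)^1·576.0000/(36)·0.3362^6·0.9418^2 = -0.020499
  k=2: (−1)^2·576.0000/(16)·0.3362^4·0.9418^4 = +0.361896
  k=3: (−1)^3·576.0000/(36)·0.3362^2·0.9418^6 = -1.262023
  k=4: (−1)^4·576.0000/(576)·0.3362^0·0.9418^8 = +0.618890
d^4_{0,0}(2.4558) = +0.000163 -0.020499 +0.361896 -1.262023 +0.618890 = -0.301573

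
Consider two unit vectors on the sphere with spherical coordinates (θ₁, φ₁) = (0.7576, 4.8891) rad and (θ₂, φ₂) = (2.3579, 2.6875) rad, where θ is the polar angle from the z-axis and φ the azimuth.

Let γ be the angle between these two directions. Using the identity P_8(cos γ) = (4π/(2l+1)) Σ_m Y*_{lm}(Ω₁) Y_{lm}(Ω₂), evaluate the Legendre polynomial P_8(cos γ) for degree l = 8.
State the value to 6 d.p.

-0.020064

Term-by-term m-sum for l=8 (normalisation 4π/17 = 0.739198):
  [-8]  conj(Y_{8,-8})(Ω₁) = (0.004010, 0.025313) ; Y_{8,-8}(Ω₂) = (-0.028021, -0.014987) ; Δ = (0.000267, -0.000769)
  [-7]  conj(Y_{8,-7})(Ω₁) = (-0.102397, 0.035511) ; Y_{8,-7}(Ω₂) = (-0.127455, -0.004725) ; Δ = (0.013219, -0.004042)
  [-6]  conj(Y_{8,-6})(Ω₁) = (-0.133962, -0.239195) ; Y_{8,-6}(Ω₂) = (-0.277863, 0.123100) ; Δ = (0.066668, 0.049973)
  [-5]  conj(Y_{8,-5})(Ω₁) = (0.344040, -0.282357) ; Y_{8,-5}(Ω₂) = (-0.294203, 0.349526) ; Δ = (-0.002527, 0.203321)
  [-4]  conj(Y_{8,-4})(Ω₁) = (0.308822, 0.263751) ; Y_{8,-4}(Ω₂) = (-0.088150, 0.351711) ; Δ = (-0.119987, 0.085366)
  [-3]  conj(Y_{8,-3})(Ω₁) = (-0.014712, 0.025101) ; Y_{8,-3}(Ω₂) = (-0.010258, -0.048482) ; Δ = (0.001368, 0.000456)
  [-2]  conj(Y_{8,-2})(Ω₁) = (0.341977, 0.126159) ; Y_{8,-2}(Ω₂) = (-0.235268, -0.301511) ; Δ = (-0.042418, -0.132791)
  [-1]  conj(Y_{8,-1})(Ω₁) = (-0.037354, 0.209178) ; Y_{8,-1}(Ω₂) = (-0.121631, -0.059370) ; Δ = (0.016962, -0.023225)
  [+0]  conj(Y_{8,0})(Ω₁) = (0.306459, -0.000000) ; Y_{8,0}(Ω₂) = (0.345080, 0.000000) ; Δ = (0.105753, 0.000000)
  [+1]  conj(Y_{8,1})(Ω₁) = (0.037354, 0.209178) ; Y_{8,1}(Ω₂) = (0.121631, -0.059370) ; Δ = (0.016962, 0.023225)
  [+2]  conj(Y_{8,2})(Ω₁) = (0.341977, -0.126159) ; Y_{8,2}(Ω₂) = (-0.235268, 0.301511) ; Δ = (-0.042418, 0.132791)
  [+3]  conj(Y_{8,3})(Ω₁) = (0.014712, 0.025101) ; Y_{8,3}(Ω₂) = (0.010258, -0.048482) ; Δ = (0.001368, -0.000456)
  [+4]  conj(Y_{8,4})(Ω₁) = (0.308822, -0.263751) ; Y_{8,4}(Ω₂) = (-0.088150, -0.351711) ; Δ = (-0.119987, -0.085366)
  [+5]  conj(Y_{8,5})(Ω₁) = (-0.344040, -0.282357) ; Y_{8,5}(Ω₂) = (0.294203, 0.349526) ; Δ = (-0.002527, -0.203321)
  [+6]  conj(Y_{8,6})(Ω₁) = (-0.133962, 0.239195) ; Y_{8,6}(Ω₂) = (-0.277863, -0.123100) ; Δ = (0.066668, -0.049973)
  [+7]  conj(Y_{8,7})(Ω₁) = (0.102397, 0.035511) ; Y_{8,7}(Ω₂) = (0.127455, -0.004725) ; Δ = (0.013219, 0.004042)
  [+8]  conj(Y_{8,8})(Ω₁) = (0.004010, -0.025313) ; Y_{8,8}(Ω₂) = (-0.028021, 0.014987) ; Δ = (0.000267, 0.000769)
Accumulated sum (-0.027142, -0.000000); after 4π/(2l+1) scaling, (-0.020064, -0.000000) ⇒ P_8 = -0.020064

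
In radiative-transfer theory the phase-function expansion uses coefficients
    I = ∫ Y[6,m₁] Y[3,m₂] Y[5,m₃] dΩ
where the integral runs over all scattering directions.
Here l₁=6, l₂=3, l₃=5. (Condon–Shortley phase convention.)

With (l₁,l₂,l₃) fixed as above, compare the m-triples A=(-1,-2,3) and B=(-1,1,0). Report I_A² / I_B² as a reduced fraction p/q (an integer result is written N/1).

Shared (l₁,l₂,l₃)=(6,3,5): N and (l;000)² cancel in I_A²/I_B².
A: Δ = 4!·8!·2!/15! = 1/675675; Racah Σ t=0..1: t=0:+1/120960 t=1:−1/17280 = -1/20160; ⇒ 3j(6 3 5; -1 -2 3)² = 64/3003, sgn -1
B: Δ = 4!·8!·2!/15! = 1/675675; Racah Σ t=2..4: t=2:+1/5760 t=3:−1/3456 t=4:+1/34560 = -1/11520; ⇒ 3j(6 3 5; -1 1 0)² = 2/429, sgn +1
I_A²/I_B² = (64/3003)/(2/429) = 32/7

32/7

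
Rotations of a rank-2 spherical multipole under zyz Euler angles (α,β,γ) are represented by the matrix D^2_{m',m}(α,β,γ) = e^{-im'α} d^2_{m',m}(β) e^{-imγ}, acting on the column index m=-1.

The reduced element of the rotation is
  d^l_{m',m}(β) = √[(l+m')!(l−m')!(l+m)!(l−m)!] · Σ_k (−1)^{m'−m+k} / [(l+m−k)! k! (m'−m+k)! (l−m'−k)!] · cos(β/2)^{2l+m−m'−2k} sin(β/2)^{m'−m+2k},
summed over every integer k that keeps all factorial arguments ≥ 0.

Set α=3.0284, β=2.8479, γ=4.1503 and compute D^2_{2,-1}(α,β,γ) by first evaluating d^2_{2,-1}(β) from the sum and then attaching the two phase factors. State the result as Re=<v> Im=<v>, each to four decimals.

Re=0.0933 Im=0.2675

D^2_{2,-1}(3.0284,2.8479,4.1503) = e^{-i·2·3.0284}·d^2_{2,-1}(2.8479)·e^{-i·-1·4.1503}. Compute d first:
Half-angle: c=0.146319, s=0.989237. N=√(24·1·1·6)=12.000000
Admissible k: 0..0 (factorial args all ≥0)
  k=0: (−1)^3·12.0000/(6)·0.1463^1·0.9892^3 = -0.283291
d^2_{2,-1}(2.8479) = -0.283291
D = (+0.974484+0.224457i)·(-0.283291)·(-0.532955-0.846144i) = +0.093326+0.267477i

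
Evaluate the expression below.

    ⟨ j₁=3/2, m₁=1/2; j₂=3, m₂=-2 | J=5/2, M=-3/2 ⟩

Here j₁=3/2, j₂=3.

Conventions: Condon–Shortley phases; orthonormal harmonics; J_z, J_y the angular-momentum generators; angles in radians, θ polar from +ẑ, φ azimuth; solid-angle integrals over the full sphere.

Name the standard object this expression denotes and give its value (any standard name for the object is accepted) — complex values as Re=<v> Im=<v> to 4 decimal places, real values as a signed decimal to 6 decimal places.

Clebsch–Gordan coefficient, +√(1/14) ≈ +0.267261

This is a Clebsch–Gordan (vector-coupling) coefficient.
√[6·2!1!4!/8! · 2!1!1!5!1!4!] = √(288/7)
  +(−1)^0/∏(0,2,1,1,0,3)! = 1/12  (running 1/12)
  +(−1)^1/∏(1,1,0,0,1,4)! = -1/24  (running 1/24)
⟨..|..⟩ = √(288/7)·(1/24) = +0.267261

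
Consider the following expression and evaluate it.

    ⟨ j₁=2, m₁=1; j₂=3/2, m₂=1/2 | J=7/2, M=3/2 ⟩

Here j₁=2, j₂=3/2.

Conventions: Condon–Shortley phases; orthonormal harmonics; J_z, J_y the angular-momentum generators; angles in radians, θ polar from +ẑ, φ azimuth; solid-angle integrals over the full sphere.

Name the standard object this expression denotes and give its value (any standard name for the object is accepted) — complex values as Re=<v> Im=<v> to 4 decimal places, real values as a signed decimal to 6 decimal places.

Clebsch–Gordan coefficient, +√(4/7) ≈ +0.755929

This is a Clebsch–Gordan (vector-coupling) coefficient.
√[8·0!4!3!/8! · 3!1!2!1!5!2!] = √(576/7)
  +(−1)^0/∏(0,0,1,2,3,1)! = 1/12  (running 1/12)
⟨..|..⟩ = √(576/7)·(1/12) = +0.755929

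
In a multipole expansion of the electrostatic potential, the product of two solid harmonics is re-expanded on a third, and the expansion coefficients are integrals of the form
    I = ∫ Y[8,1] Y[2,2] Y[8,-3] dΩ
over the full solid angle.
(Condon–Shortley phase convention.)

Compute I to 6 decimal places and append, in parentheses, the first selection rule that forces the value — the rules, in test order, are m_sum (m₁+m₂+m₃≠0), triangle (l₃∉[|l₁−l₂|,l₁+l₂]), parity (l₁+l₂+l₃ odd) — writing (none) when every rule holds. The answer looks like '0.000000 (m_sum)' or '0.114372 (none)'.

Checks pass: Σm=0; 18 even; l₃=8∈[6,10].
(2·8+1)(2·2+1)(2·8+1) = 1445
Δ: 2! 14! 2! / 19! → 1/348840
sum: t=0:+1/116121600 t=1:−1/25401600 t=2:+1/116121600 = -1/45158400
3j²(8 2 8; 0 0 0) = Δ·Π!·Σ² = 24/1615  (sign -1)
sum: t=2:+1/174182400 = 1/174182400
3j²(8 2 8; 1 2 -3) = Δ·Π!·Σ² = 77/3876  (sign -1)
combine: 4πI² = 1445·24/1615·77/3876 = 154/361
take √, sign +1: I = 0.18424759
No selection rule forces the value: the integral is nonzero (none).

0.184248 (none)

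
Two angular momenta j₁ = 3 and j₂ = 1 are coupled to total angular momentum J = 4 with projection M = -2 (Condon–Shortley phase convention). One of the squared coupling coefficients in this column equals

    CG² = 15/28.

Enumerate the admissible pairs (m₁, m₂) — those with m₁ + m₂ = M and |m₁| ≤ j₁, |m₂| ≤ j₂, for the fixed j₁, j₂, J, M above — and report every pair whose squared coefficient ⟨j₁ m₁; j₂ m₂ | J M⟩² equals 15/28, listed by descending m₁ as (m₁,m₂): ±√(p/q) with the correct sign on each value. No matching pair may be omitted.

(-1,-1): +√(15/28)

Admissible pairs with m₁+m₂ = M = -2: (-3,1), (-2,0), (-1,-1)
  (m₁,m₂)=(-1,-1): CG² = 15/28, CG = +√(15/28)   ← matches the target
  (m₁,m₂)=(-2,0): CG² = 3/7, CG = +√(3/7)
  (m₁,m₂)=(-3,1): CG² = 1/28, CG = +√(1/28)
Pairs with CG² = 15/28: (-1,-1): +√(15/28)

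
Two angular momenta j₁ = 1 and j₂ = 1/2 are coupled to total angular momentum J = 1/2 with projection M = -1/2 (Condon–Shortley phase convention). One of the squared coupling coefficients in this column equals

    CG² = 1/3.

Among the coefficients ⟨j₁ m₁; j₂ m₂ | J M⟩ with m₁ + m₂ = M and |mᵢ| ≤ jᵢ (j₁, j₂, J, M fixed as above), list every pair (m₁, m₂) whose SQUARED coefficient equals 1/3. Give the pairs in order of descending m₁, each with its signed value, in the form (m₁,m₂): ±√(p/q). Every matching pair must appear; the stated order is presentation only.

(0,-1/2): +√(1/3)

Admissible pairs with m₁+m₂ = M = -1/2: (-1,1/2), (0,-1/2)
  (m₁,m₂)=(0,-1/2): CG² = 1/3, CG = +√(1/3)   ← matches the target
  (m₁,m₂)=(-1,1/2): CG² = 2/3, CG = −√(2/3)
Pairs with CG² = 1/3: (0,-1/2): +√(1/3)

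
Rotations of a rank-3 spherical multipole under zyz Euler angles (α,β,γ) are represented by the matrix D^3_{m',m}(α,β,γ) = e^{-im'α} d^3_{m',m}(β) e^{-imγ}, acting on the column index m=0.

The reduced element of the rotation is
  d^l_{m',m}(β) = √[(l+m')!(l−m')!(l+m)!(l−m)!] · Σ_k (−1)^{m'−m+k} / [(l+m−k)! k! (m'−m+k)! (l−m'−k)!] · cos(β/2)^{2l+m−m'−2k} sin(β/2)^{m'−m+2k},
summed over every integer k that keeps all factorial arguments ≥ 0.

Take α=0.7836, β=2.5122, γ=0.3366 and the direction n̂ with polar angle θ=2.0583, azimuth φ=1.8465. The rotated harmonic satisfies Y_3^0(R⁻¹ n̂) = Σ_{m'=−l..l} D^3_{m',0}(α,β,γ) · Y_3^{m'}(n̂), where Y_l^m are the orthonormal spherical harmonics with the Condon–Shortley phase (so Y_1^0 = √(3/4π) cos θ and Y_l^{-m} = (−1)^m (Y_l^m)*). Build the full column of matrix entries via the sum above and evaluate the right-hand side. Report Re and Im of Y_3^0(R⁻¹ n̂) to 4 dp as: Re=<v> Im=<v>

Re=-0.2370 Im=0.0000

Need the full column D^3_{m',0} for m'=−3..3 at α=0.7836, β=2.5122, γ=0.3366.
cos(β/2)=0.309528, sin(β/2)=0.950890
d^3_{-3,0}: single k=3 term ⇒ +0.114026;  D = -0.080193+0.081063i
d^3_{-2,0}: k∈[2..3] ⇒ +0.045459 -0.429024 = -0.383565;  D = -0.001379-0.383563i
d^3_{-1,0}: k∈[1..3] ⇒ +0.009359 -0.264973 +0.833571 = +0.577956;  D = +0.409411+0.407941i
d^3_{0,0}: k∈[0..3] ⇒ +0.000879 -0.074697 +0.704958 -0.739236 = -0.108094;  D = -0.108094+0.000000i
d^3_{1,0}: k∈[0..2] ⇒ -0.009359 +0.264973 -0.833571 = -0.577956;  D = -0.409411+0.407941i
d^3_{2,0}: k∈[0..1] ⇒ +0.045459 -0.429024 = -0.383565;  D = -0.001379+0.383563i
d^3_{3,0}: single k=0 term ⇒ -0.114026;  D = +0.080193+0.081063i
Y_3^{m'}(θ=2.0583,φ=1.8465) and Σ D·Y over m':
  (-0.0802+0.0811i)·(+0.2118+0.1948i)  (-0.0014-0.3836i)·(+0.3183-0.1958i)  (+0.4094+0.4079i)·(-0.0075-0.0267i)  (-0.1081+0.0000i)·(+0.3326+0.0000i)  (-0.4094+0.4079i)·(+0.0075-0.0267i)  (-0.0014+0.3836i)·(+0.3183+0.1958i)  (+0.0802+0.0811i)·(-0.2118+0.1948i)
Y_3^0(R⁻¹ n̂) = -0.236972-0.000000i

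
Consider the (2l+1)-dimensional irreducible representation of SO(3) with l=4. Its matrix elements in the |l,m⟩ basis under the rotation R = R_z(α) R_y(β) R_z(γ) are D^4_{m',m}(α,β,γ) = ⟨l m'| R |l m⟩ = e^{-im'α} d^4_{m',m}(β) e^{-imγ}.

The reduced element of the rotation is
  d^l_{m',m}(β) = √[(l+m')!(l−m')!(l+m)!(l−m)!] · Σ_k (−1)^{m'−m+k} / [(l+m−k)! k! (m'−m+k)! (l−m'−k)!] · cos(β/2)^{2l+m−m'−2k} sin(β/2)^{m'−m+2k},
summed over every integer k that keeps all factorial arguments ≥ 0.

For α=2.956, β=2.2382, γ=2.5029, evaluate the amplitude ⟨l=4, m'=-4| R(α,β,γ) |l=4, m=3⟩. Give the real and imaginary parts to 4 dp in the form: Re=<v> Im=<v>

Re=-0.2278 Im=-0.5433

Split into d^4_{-4,3}(β=2.2382) × two z-phases.
Half-angle: c=0.436492, s=0.899708. N=√(1·40320·5040·1)=14255.272709
The bounds max(0,m−m')=7 and min(l+m,l−m')=7 give 1 term
  k=7: (−1)^0·14255.2727/(5040)·0.4365^1·0.8997^7 = +0.589159
d^4_{-4,3}(2.2382) = +0.589159
Phases: e^{-i·(-4)·2.9560}=+0.736868-0.676037i, e^{-i·(3)·2.5029}=+0.338462-0.940980i ⇒ D=-0.227849-0.543317i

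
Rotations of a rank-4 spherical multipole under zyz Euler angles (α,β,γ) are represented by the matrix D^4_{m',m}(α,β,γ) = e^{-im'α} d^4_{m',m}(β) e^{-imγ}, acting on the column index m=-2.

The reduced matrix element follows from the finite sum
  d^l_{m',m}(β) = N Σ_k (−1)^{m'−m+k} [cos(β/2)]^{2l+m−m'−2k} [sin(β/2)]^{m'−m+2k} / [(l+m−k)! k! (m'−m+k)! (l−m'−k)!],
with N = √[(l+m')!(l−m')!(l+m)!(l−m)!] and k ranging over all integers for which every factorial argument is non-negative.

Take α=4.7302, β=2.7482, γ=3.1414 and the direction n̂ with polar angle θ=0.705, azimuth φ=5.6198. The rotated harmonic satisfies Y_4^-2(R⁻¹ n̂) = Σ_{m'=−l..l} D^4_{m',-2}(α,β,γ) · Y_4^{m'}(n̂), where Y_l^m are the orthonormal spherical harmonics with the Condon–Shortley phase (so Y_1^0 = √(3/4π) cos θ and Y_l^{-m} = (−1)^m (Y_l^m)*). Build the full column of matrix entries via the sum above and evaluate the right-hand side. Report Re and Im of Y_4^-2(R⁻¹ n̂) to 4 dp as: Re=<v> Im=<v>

Re=0.0711 Im=0.2465

Need the full column D^4_{m',-2} for m'=−4..4 at α=4.7302, β=2.7482, γ=3.1414.
cos(β/2)=0.195430, sin(β/2)=0.980718
d^4_{-4,-2}: single k=2 term ⇒ +0.000284;  D = +0.000283+0.000020i
d^4_{-3,-2}: k∈[1..2] ⇒ +0.000040 -0.003018 = -0.002978;  D = +0.000158-0.002974i
d^4_{-2,-2}: k∈[0..2] ⇒ +0.000002 -0.000643 +0.020241 = +0.019600;  D = -0.019588-0.000691i
d^4_{-1,-2}: k∈[0..2] ⇒ -0.000045 +0.005704 -0.095766 = -0.090107;  D = -0.001570+0.090093i
d^4_{0,-2}: k∈[0..2] ⇒ +0.000508 -0.034138 +0.322381 = +0.288752;  D = +0.288752-0.000111i
d^4_{1,-2}: k∈[0..2] ⇒ -0.003803 +0.143649 -0.723496 = -0.583650;  D = -0.010620-0.583553i
d^4_{2,-2}: k∈[0..2] ⇒ +0.020241 -0.407783 +0.855759 = +0.468217;  D = -0.467914+0.016856i
d^4_{3,-2}: k∈[0..1] ⇒ -0.076012 +0.638063 = +0.562052;  D = -0.030234-0.561238i
d^4_{4,-2}: single k=0 term ⇒ +0.179816;  D = +0.179354-0.012869i
Y_4^{m'}(θ=0.705,φ=5.6198) and Σ D·Y over m':
  (+0.0003+0.0000i)·(-0.0689+0.0366i)  (+0.0002-0.0030i)·(-0.1056+0.2369i)  (-0.0196-0.0007i)·(+0.1039+0.4172i)  (-0.0016+0.0901i)·(+0.1951+0.1525i)  (+0.2888-0.0001i)·(-0.2777+0.0000i)  (-0.0106-0.5836i)·(-0.1951+0.1525i)  (-0.4679+0.0169i)·(+0.1039-0.4172i)  (-0.0302-0.5612i)·(+0.1056+0.2369i)  (+0.1794-0.0129i)·(-0.0689-0.0366i)
Y_4^-2(R⁻¹ n̂) = +0.071108+0.246536i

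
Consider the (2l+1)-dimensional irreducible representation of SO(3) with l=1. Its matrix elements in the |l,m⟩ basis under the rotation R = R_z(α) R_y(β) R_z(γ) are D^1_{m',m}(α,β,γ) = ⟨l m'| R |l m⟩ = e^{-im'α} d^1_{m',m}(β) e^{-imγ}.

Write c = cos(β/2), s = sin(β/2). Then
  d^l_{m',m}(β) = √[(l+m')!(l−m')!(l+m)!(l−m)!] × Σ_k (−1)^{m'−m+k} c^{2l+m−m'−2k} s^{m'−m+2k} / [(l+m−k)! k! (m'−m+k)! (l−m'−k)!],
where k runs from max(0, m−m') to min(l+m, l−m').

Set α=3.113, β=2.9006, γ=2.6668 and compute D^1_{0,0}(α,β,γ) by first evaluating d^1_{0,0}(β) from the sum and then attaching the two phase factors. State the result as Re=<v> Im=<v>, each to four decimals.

Split into d^1_{0,0}(β=2.9006) × two z-phases.
c=cos(2.900600/2)=0.120205, s=sin(2.900600/2)=0.992749; N=√[1·1·1·1]=1.000000
The bounds max(0,m−m')=0 and min(l+m,l−m')=1 give 2 terms
  k=0: (−1)^0·1.0000/(1)·0.1202^2·0.9927^0 = +0.014449
  k=1: (−1)^1·1.0000/(1)·0.1202^0·0.9927^2 = -0.985551
d^1_{0,0}(2.9006) = +0.014449 -0.985551 = -0.971102
D = (+1.000000+0.000000i)·(-0.971102)·(+1.000000+0.000000i) = -0.971102+0.000000i

Re=-0.9711 Im=0.0000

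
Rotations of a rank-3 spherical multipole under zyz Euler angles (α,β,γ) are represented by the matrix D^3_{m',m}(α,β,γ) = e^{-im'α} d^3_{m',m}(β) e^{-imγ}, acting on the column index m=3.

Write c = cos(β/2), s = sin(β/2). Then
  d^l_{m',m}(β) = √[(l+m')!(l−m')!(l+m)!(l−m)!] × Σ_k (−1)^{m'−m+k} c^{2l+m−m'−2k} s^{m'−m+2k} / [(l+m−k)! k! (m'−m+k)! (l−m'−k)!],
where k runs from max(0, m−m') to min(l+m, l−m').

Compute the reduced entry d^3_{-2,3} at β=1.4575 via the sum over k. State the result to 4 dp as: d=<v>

d^3_{-2,3}(β=1.4575) via the finite sum:
c=cos(1.457500/2)=0.746007, s=sin(1.457500/2)=0.665938; N=√[1·120·720·1]=293.938769
The bounds max(0,m−m')=5 and min(l+m,l−m')=5 give 1 term
  k=5: (−1)^0·293.9388/(120)·0.7460^1·0.6659^5 = +0.239324
d^3_{-2,3}(1.4575) = +0.239324

d=0.2393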